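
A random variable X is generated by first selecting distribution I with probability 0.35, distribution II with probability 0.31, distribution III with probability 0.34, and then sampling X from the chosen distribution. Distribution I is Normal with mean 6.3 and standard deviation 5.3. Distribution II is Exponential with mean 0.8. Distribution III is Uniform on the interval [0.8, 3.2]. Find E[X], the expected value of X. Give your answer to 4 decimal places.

Component means — I: 6.3; II: 0.8; III: 2.
E[X] = 0.35·6.3 + 0.31·0.8 + 0.34·2 = 3.133.

3.1330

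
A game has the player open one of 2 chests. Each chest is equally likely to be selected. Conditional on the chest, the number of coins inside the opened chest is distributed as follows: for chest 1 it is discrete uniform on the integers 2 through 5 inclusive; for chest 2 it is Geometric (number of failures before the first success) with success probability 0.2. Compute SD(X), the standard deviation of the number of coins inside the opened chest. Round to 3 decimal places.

3.269

Per component, 1: μ=3.5, E[X²]=13.5; 2: μ=4, E[X²]=36.
E[X] = 0.5·3.5 + 0.5·4 = 3.75.
E[X²] = 0.5·13.5 + 0.5·36 = 24.75.
Var(X) = E[X²] − (E[X])² = 24.75 − 14.0625 = 10.6875.
SD(X) = √10.6875 = 3.26917.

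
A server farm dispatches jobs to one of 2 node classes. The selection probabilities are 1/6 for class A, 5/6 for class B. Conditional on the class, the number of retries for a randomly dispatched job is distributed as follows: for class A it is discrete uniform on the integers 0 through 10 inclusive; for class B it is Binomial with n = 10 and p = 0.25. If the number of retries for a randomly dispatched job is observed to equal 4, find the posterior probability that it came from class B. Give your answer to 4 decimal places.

0.8893

Likelihoods P(X=4 | ·): A: 0.0909091; B: 0.145998.
Posterior ∝ prior × likelihood. Numerator for B: 0.833333·0.145998 = 0.121665.
Normalizing constant: 0.166667·0.0909091 + 0.833333·0.145998 = 0.136817.
P(B | observation) = 0.121665 / 0.136817 = 0.889257.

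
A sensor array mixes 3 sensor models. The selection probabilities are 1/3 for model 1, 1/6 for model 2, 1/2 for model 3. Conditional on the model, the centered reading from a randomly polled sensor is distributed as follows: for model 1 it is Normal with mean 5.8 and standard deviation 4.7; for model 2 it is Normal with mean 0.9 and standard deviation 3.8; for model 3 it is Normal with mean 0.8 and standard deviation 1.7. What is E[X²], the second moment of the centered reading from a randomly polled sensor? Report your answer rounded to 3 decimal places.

For each component E[X²] = Var + (mean)², giving 1: 55.73; 2: 15.25; 3: 3.53.
Overall E[X²] = 0.333333·55.73 + 0.166667·15.25 + 0.5·3.53 = 22.8833.

22.883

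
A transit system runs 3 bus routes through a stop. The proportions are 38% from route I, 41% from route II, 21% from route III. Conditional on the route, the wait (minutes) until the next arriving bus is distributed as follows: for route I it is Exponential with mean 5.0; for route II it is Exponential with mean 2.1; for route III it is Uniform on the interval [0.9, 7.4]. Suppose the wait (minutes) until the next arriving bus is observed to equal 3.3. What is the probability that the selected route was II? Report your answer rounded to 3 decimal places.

0.362

Likelihoods f(3.3 | ·): I: 0.10337; II: 0.0989277; III: 0.153846.
Posterior ∝ prior × likelihood. Numerator for II: 0.41·0.0989277 = 0.0405604.
Normalizing constant: 0.38·0.10337 + 0.41·0.0989277 + 0.21·0.153846 = 0.112149.
P(II | observation) = 0.0405604 / 0.112149 = 0.361666.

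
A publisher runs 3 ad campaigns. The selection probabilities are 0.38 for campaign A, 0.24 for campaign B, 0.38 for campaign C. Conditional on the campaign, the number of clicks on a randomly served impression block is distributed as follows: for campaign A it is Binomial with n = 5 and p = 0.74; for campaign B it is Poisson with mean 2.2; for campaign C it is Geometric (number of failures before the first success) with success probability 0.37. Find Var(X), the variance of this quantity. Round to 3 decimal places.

Per component, A: μ=3.7, E[X²]=14.652; B: μ=2.2, E[X²]=7.04; C: μ=1.7027, E[X²]=7.5011.
E[X] = 0.38·3.7 + 0.24·2.2 + 0.38·1.7027 = 2.58103.
E[X²] = 0.38·14.652 + 0.24·7.04 + 0.38·7.5011 = 10.1078.
Var(X) = E[X²] − (E[X])² = 10.1078 − 6.6617 = 3.44608.

3.446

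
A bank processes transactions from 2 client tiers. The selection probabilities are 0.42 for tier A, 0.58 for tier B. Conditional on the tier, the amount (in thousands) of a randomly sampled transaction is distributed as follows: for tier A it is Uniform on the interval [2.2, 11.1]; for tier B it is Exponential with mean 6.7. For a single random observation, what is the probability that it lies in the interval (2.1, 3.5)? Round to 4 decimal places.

Conditional on each tier, P(2.1 < X < 3.5): A: 0.146067; B: 0.137831.
By total probability, P(2.1 < X < 3.5) = 0.42·0.146067 + 0.58·0.137831 = 0.14129.

0.1413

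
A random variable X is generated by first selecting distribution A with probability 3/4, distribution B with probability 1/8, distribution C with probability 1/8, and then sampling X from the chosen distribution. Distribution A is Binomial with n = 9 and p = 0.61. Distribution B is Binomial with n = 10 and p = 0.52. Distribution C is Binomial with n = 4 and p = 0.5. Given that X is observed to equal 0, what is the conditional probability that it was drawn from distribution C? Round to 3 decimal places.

Likelihoods P(X=0 | ·): A: 0.000208728; B: 0.000649251; C: 0.0625.
Posterior ∝ prior × likelihood. Numerator for C: 0.125·0.0625 = 0.0078125.
Normalizing constant: 0.75·0.000208728 + 0.125·0.000649251 + 0.125·0.0625 = 0.0080502.
P(C | observation) = 0.0078125 / 0.0080502 = 0.970472.

0.970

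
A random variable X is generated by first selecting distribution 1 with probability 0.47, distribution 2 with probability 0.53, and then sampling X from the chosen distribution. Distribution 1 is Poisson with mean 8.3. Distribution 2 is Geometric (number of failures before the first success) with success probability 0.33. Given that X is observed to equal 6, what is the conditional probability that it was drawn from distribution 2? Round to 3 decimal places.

0.230

Likelihoods P(X=6 | ·): 1: 0.112847; 2: 0.0298513.
Posterior ∝ prior × likelihood. Numerator for 2: 0.53·0.0298513 = 0.0158212.
Normalizing constant: 0.47·0.112847 + 0.53·0.0298513 = 0.0688595.
P(2 | observation) = 0.0158212 / 0.0688595 = 0.22976.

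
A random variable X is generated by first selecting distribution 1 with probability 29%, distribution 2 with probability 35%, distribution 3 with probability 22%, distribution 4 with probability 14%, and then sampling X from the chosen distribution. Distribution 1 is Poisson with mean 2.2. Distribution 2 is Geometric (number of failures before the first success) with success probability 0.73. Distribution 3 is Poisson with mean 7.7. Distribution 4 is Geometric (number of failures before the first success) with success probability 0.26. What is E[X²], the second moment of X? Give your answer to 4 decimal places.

19.6712

For each component E[X²] = Var + (mean)², giving 1: 7.04; 2: 0.64346; 3: 66.99; 4: 19.0473.
Overall E[X²] = 0.29·7.04 + 0.35·0.64346 + 0.22·66.99 + 0.14·19.0473 = 19.6712.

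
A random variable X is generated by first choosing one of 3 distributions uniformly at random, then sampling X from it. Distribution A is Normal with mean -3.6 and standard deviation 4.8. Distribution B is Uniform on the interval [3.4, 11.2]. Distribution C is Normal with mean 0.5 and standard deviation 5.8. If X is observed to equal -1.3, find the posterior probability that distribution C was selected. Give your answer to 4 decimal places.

0.4694

Likelihoods f(-1.3 | ·): A: 0.0740989; B: 0; C: 0.0655493.
Posterior ∝ prior × likelihood. Numerator for C: 0.333333·0.0655493 = 0.0218498.
Normalizing constant: 0.333333·0.0740989 + 0.333333·0 + 0.333333·0.0655493 = 0.0465494.
P(C | observation) = 0.0218498 / 0.0465494 = 0.469389.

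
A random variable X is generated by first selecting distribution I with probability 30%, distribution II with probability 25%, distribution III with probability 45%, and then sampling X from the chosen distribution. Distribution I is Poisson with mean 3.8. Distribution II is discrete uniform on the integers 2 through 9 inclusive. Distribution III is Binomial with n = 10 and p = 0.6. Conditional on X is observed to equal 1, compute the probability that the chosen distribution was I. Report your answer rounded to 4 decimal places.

0.9730

Likelihoods P(X=1 | ·): I: 0.0850089; II: 0; III: 0.00157286.
Posterior ∝ prior × likelihood. Numerator for I: 0.3·0.0850089 = 0.0255027.
Normalizing constant: 0.3·0.0850089 + 0.25·0 + 0.45·0.00157286 = 0.0262105.
P(I | observation) = 0.0255027 / 0.0262105 = 0.972996.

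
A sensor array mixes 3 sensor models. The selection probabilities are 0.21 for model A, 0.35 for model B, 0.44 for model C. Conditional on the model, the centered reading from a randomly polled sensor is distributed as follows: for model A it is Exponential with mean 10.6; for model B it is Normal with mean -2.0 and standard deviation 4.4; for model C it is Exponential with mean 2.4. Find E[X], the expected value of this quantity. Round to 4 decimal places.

Component means — A: 10.6; B: -2; C: 2.4.
E[X] = 0.21·10.6 + 0.35·-2 + 0.44·2.4 = 2.582.

2.5820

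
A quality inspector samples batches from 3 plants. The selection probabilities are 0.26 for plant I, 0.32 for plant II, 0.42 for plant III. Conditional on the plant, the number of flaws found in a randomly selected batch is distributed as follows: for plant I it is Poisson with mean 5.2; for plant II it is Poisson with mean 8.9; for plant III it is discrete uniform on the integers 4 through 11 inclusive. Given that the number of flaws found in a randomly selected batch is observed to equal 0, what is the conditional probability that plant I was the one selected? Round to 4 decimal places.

Likelihoods P(X=0 | ·): I: 0.00551656; II: 0.000136389; III: 0.
Posterior ∝ prior × likelihood. Numerator for I: 0.26·0.00551656 = 0.00143431.
Normalizing constant: 0.26·0.00551656 + 0.32·0.000136389 + 0.42·0 = 0.00147795.
P(I | observation) = 0.00143431 / 0.00147795 = 0.97047.

0.9705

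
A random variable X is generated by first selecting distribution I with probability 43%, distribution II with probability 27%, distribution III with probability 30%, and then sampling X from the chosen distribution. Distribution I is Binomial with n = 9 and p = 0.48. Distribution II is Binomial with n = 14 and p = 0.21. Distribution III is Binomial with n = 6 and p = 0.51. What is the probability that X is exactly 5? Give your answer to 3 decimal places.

0.158

Conditional on each component, P(X = 5): I: 0.234742; II: 0.0979951; III: 0.101437.
By total probability, P(X = 5) = 0.43·0.234742 + 0.27·0.0979951 + 0.3·0.101437 = 0.157829.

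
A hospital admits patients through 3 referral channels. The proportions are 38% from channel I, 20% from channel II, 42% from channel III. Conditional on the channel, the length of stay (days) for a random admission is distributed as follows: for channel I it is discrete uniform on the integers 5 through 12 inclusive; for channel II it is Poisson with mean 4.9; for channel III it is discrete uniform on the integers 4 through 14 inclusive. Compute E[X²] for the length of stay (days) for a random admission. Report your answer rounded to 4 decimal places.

For each component E[X²] = Var + (mean)², giving I: 77.5; II: 28.91; III: 91.
Overall E[X²] = 0.38·77.5 + 0.2·28.91 + 0.42·91 = 73.452.

73.4520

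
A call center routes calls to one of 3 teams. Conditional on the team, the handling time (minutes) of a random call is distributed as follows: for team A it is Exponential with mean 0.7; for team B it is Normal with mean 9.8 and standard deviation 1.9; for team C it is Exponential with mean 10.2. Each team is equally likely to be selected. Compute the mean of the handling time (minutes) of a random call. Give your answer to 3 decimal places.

6.900

Component means — A: 0.7; B: 9.8; C: 10.2.
E[X] = 0.333333·0.7 + 0.333333·9.8 + 0.333333·10.2 = 6.9.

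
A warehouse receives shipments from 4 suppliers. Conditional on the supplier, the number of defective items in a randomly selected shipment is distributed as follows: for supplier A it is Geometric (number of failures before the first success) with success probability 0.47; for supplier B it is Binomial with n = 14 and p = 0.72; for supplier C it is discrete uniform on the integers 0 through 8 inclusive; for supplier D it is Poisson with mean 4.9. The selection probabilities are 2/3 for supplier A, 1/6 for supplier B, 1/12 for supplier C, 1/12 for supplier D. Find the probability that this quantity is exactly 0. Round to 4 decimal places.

Conditional on each supplier, P(X = 0): A: 0.47; B: 1.82059e-08; C: 0.111111; D: 0.00744658.
By total probability, P(X = 0) = 0.666667·0.47 + 0.166667·1.82059e-08 + 0.0833333·0.111111 + 0.0833333·0.00744658 = 0.323213.

0.3232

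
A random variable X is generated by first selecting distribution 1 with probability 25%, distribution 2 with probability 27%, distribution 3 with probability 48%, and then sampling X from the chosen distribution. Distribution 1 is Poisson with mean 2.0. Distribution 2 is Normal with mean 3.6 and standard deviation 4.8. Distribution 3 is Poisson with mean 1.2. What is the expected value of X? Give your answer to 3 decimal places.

2.048

Component means — 1: 2; 2: 3.6; 3: 1.2.
E[X] = 0.25·2 + 0.27·3.6 + 0.48·1.2 = 2.048.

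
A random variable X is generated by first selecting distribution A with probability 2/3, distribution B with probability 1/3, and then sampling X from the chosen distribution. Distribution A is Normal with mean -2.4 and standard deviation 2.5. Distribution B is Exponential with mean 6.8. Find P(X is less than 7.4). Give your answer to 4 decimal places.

0.8877

Conditional on each component, P(X < 7.4): A: 0.999956; B: 0.66319.
By total probability, P(X < 7.4) = 0.666667·0.999956 + 0.333333·0.66319 = 0.8877.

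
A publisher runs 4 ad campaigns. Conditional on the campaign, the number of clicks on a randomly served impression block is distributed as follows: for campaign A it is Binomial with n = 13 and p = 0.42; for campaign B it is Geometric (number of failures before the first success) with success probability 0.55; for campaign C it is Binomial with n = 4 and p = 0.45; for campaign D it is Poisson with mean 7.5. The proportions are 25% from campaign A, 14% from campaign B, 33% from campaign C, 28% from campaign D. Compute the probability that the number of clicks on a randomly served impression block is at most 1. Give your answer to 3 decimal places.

Conditional on each campaign, P(X ≤ 1): A: 0.00875332; B: 0.7975; C: 0.390981; D: 0.00470122.
By total probability, P(X ≤ 1) = 0.25·0.00875332 + 0.14·0.7975 + 0.33·0.390981 + 0.28·0.00470122 = 0.244178.

0.244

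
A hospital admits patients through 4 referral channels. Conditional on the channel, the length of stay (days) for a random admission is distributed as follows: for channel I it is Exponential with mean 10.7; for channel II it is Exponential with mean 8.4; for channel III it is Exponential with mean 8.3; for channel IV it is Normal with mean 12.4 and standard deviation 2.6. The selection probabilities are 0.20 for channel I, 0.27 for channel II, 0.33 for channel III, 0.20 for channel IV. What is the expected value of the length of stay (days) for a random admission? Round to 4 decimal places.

Component means — I: 10.7; II: 8.4; III: 8.3; IV: 12.4.
E[X] = 0.2·10.7 + 0.27·8.4 + 0.33·8.3 + 0.2·12.4 = 9.627.

9.6270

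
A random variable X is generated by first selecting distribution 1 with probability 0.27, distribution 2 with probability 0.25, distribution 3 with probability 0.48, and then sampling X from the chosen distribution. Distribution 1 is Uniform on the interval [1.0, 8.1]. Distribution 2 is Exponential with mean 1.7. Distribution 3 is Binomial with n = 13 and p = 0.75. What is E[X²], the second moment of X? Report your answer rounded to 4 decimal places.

For each component E[X²] = Var + (mean)², giving 1: 24.9033; 2: 5.78; 3: 97.5.
Overall E[X²] = 0.27·24.9033 + 0.25·5.78 + 0.48·97.5 = 54.9689.

54.9689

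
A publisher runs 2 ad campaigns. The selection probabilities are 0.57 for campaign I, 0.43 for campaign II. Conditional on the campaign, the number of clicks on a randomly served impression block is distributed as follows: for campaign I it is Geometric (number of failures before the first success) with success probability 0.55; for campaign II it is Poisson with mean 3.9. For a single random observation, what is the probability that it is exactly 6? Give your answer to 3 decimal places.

0.045

Conditional on each campaign, P(X = 6): I: 0.00456707; II: 0.0989251.
By total probability, P(X = 6) = 0.57·0.00456707 + 0.43·0.0989251 = 0.045141.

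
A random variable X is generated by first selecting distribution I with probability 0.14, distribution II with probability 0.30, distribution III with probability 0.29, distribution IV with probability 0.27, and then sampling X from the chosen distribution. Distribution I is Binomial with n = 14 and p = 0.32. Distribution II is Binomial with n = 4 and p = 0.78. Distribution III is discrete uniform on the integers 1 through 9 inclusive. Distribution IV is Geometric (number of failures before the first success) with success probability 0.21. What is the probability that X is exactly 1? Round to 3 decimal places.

Conditional on each component, P(X = 1): I: 0.0297779; II: 0.0332218; III: 0.111111; IV: 0.1659.
By total probability, P(X = 1) = 0.14·0.0297779 + 0.3·0.0332218 + 0.29·0.111111 + 0.27·0.1659 = 0.0911507.

0.091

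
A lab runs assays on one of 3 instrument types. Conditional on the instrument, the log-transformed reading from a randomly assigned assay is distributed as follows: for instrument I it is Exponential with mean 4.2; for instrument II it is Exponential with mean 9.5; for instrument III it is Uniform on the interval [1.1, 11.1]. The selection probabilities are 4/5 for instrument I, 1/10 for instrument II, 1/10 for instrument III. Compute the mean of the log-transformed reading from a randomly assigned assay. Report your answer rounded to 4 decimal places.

Component means — I: 4.2; II: 9.5; III: 6.1.
E[X] = 0.8·4.2 + 0.1·9.5 + 0.1·6.1 = 4.92.

4.9200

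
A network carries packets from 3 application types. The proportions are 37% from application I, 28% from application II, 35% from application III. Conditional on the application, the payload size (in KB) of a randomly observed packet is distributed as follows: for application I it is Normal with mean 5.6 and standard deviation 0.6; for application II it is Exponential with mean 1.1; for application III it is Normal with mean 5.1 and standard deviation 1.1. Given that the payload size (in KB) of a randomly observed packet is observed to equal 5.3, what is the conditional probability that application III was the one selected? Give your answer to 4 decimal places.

0.3629

Likelihoods f(5.3 | ·): I: 0.586776; II: 0.00734679; III: 0.356729.
Posterior ∝ prior × likelihood. Numerator for III: 0.35·0.356729 = 0.124855.
Normalizing constant: 0.37·0.586776 + 0.28·0.00734679 + 0.35·0.356729 = 0.344019.
P(III | observation) = 0.124855 / 0.344019 = 0.362931.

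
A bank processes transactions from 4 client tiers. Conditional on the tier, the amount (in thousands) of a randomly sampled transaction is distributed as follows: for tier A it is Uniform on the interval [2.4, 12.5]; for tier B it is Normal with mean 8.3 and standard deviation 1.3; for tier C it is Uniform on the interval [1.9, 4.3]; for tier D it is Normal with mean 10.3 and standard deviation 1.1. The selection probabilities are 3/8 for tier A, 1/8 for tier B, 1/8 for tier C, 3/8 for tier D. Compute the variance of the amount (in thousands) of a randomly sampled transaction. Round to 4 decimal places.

9.0159

Per component, A: μ=7.45, E[X²]=64.0033; B: μ=8.3, E[X²]=70.58; C: μ=3.1, E[X²]=10.09; D: μ=10.3, E[X²]=107.3.
E[X] = 0.375·7.45 + 0.125·8.3 + 0.125·3.1 + 0.375·10.3 = 8.08125.
E[X²] = 0.375·64.0033 + 0.125·70.58 + 0.125·10.09 + 0.375·107.3 = 74.3225.
Var(X) = E[X²] − (E[X])² = 74.3225 − 65.3066 = 9.0159.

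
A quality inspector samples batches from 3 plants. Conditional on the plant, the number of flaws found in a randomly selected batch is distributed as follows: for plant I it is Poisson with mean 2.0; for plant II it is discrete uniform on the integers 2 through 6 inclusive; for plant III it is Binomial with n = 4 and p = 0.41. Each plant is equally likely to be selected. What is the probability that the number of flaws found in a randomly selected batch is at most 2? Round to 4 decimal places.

0.5619

Conditional on each plant, P(X ≤ 2): I: 0.676676; II: 0.2; III: 0.809089.
By total probability, P(X ≤ 2) = 0.333333·0.676676 + 0.333333·0.2 + 0.333333·0.809089 = 0.561922.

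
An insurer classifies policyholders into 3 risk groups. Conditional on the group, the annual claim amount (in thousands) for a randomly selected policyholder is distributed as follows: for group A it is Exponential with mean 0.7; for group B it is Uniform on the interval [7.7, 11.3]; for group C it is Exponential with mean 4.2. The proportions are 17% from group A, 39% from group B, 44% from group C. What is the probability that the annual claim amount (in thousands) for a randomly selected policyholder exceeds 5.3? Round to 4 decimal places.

0.5147

Conditional on each group, P(X > 5.3): A: 0.000514956; B: 1; C: 0.283114.
By total probability, P(X > 5.3) = 0.17·0.000514956 + 0.39·1 + 0.44·0.283114 = 0.514658.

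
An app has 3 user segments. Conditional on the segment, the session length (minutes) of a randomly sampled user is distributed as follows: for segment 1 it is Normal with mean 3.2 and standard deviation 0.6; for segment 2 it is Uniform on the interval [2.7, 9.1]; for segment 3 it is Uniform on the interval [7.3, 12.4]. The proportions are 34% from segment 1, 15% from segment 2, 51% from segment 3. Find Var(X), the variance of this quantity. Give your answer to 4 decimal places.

10.9734

Per component, 1: μ=3.2, E[X²]=10.6; 2: μ=5.9, E[X²]=38.2233; 3: μ=9.85, E[X²]=99.19.
E[X] = 0.34·3.2 + 0.15·5.9 + 0.51·9.85 = 6.9965.
E[X²] = 0.34·10.6 + 0.15·38.2233 + 0.51·99.19 = 59.9244.
Var(X) = E[X²] − (E[X])² = 59.9244 − 48.951 = 10.9734.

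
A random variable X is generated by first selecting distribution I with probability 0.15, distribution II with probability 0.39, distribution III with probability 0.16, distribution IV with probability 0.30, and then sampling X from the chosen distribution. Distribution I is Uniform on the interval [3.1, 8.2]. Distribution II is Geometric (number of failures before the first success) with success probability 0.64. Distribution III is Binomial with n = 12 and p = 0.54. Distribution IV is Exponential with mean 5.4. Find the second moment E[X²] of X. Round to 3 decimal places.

For each component E[X²] = Var + (mean)², giving I: 34.09; II: 1.19531; III: 44.9712; IV: 58.32.
Overall E[X²] = 0.15·34.09 + 0.39·1.19531 + 0.16·44.9712 + 0.3·58.32 = 30.2711.

30.271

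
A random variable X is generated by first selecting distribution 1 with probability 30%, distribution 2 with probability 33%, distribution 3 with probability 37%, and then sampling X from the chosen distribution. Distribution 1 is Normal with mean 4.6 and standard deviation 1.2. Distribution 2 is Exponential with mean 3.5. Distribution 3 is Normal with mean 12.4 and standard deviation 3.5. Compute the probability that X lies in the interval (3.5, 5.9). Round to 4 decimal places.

Conditional on each component, P(3.5 < X < 5.9): 1: 0.681011; 2: 0.182567; 3: 0.0261479.
By total probability, P(3.5 < X < 5.9) = 0.3·0.681011 + 0.33·0.182567 + 0.37·0.0261479 = 0.274225.

0.2742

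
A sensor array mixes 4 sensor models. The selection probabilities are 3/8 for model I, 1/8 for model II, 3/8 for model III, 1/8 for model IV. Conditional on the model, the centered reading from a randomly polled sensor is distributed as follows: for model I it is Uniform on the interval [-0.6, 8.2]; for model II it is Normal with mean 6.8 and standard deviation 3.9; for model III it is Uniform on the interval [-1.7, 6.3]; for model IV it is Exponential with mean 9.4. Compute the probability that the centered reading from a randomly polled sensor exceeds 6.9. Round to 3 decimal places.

Conditional on each model, P(X > 6.9): I: 0.147727; II: 0.489772; III: 0; IV: 0.479965.
By total probability, P(X > 6.9) = 0.375·0.147727 + 0.125·0.489772 + 0.375·0 + 0.125·0.479965 = 0.176615.

0.177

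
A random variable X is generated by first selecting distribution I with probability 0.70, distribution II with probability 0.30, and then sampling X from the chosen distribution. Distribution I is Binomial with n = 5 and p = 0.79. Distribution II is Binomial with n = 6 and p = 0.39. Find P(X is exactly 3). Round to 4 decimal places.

Conditional on each component, P(X = 3): I: 0.21743; II: 0.269286.
By total probability, P(X = 3) = 0.7·0.21743 + 0.3·0.269286 = 0.232987.

0.2330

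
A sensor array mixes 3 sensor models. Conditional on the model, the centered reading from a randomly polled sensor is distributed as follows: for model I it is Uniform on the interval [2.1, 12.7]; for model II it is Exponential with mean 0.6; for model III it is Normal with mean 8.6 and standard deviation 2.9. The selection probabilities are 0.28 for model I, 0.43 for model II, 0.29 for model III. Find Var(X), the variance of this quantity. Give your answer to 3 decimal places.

18.880

Per component, I: μ=7.4, E[X²]=64.1233; II: μ=0.6, E[X²]=0.72; III: μ=8.6, E[X²]=82.37.
E[X] = 0.28·7.4 + 0.43·0.6 + 0.29·8.6 = 4.824.
E[X²] = 0.28·64.1233 + 0.43·0.72 + 0.29·82.37 = 42.1514.
Var(X) = E[X²] − (E[X])² = 42.1514 − 23.271 = 18.8805.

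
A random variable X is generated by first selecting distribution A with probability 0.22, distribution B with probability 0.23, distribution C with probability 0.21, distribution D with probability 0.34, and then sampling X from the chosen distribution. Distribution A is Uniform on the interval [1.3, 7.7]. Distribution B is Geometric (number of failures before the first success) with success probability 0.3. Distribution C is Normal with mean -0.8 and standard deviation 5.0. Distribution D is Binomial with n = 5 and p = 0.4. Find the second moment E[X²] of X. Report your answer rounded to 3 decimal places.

For each component E[X²] = Var + (mean)², giving A: 23.6633; B: 13.2222; C: 25.64; D: 5.2.
Overall E[X²] = 0.22·23.6633 + 0.23·13.2222 + 0.21·25.64 + 0.34·5.2 = 15.3994.

15.399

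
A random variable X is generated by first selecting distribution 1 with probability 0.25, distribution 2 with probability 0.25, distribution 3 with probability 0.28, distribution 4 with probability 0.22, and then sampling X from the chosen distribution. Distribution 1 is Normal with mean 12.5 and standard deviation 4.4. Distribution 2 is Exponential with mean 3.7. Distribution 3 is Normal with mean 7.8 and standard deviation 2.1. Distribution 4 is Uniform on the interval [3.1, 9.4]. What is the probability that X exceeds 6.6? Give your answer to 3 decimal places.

Conditional on each component, P(X > 6.6): 1: 0.910025; 2: 0.168001; 3: 0.716145; 4: 0.444444.
By total probability, P(X > 6.6) = 0.25·0.910025 + 0.25·0.168001 + 0.28·0.716145 + 0.22·0.444444 = 0.567805.

0.568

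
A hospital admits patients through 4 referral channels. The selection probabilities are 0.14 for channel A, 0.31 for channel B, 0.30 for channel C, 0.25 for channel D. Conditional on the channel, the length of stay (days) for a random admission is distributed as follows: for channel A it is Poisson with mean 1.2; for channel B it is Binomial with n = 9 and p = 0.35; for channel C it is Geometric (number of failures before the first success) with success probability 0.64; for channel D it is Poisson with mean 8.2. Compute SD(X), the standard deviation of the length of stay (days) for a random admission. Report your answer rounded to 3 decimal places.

3.462

Per component, A: μ=1.2, E[X²]=2.64; B: μ=3.15, E[X²]=11.97; C: μ=0.5625, E[X²]=1.19531; D: μ=8.2, E[X²]=75.44.
E[X] = 0.14·1.2 + 0.31·3.15 + 0.3·0.5625 + 0.25·8.2 = 3.36325.
E[X²] = 0.14·2.64 + 0.31·11.97 + 0.3·1.19531 + 0.25·75.44 = 23.2989.
Var(X) = E[X²] − (E[X])² = 23.2989 − 11.3115 = 11.9874.
SD(X) = √11.9874 = 3.46229.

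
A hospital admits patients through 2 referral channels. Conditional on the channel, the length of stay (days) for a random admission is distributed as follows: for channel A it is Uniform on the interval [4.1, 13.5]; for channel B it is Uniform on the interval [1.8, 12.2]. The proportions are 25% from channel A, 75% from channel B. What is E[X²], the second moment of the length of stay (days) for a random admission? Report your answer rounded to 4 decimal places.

For each component E[X²] = Var + (mean)², giving A: 84.8033; B: 58.0133.
Overall E[X²] = 0.25·84.8033 + 0.75·58.0133 = 64.7108.

64.7108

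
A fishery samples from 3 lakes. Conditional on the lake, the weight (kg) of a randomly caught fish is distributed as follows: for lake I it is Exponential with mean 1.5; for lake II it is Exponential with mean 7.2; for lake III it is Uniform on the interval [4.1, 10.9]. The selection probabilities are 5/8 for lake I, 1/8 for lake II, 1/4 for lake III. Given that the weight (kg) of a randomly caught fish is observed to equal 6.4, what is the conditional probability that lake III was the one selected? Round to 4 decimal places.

0.7390

Likelihoods f(6.4 | ·): I: 0.00935231; II: 0.0570989; III: 0.147059.
Posterior ∝ prior × likelihood. Numerator for III: 0.25·0.147059 = 0.0367647.
Normalizing constant: 0.625·0.00935231 + 0.125·0.0570989 + 0.25·0.147059 = 0.0497473.
P(III | observation) = 0.0367647 / 0.0497473 = 0.73903.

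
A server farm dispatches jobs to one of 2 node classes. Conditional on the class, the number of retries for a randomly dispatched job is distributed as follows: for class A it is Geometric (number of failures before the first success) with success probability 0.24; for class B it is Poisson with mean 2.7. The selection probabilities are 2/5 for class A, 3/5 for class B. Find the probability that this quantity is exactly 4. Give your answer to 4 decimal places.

Conditional on each class, P(X = 4): A: 0.0800692; B: 0.148816.
By total probability, P(X = 4) = 0.4·0.0800692 + 0.6·0.148816 = 0.121317.

0.1213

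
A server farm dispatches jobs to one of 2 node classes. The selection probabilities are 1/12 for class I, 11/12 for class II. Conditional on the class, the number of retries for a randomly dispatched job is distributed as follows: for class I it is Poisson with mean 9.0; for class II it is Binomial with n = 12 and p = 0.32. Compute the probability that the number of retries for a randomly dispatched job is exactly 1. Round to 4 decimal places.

Conditional on each class, P(X = 1): I: 0.00111069; II: 0.0551988.
By total probability, P(X = 1) = 0.0833333·0.00111069 + 0.916667·0.0551988 = 0.0506914.

0.0507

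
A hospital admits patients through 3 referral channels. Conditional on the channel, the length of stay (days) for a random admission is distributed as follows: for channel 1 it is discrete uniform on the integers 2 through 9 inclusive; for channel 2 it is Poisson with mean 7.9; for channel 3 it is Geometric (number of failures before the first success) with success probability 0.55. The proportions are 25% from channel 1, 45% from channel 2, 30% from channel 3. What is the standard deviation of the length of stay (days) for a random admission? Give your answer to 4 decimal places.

Per component, 1: μ=5.5, E[X²]=35.5; 2: μ=7.9, E[X²]=70.31; 3: μ=0.818182, E[X²]=2.15702.
E[X] = 0.25·5.5 + 0.45·7.9 + 0.3·0.818182 = 5.17545.
E[X²] = 0.25·35.5 + 0.45·70.31 + 0.3·2.15702 = 41.1616.
Var(X) = E[X²] − (E[X])² = 41.1616 − 26.7853 = 14.3763.
SD(X) = √14.3763 = 3.79161.

3.7916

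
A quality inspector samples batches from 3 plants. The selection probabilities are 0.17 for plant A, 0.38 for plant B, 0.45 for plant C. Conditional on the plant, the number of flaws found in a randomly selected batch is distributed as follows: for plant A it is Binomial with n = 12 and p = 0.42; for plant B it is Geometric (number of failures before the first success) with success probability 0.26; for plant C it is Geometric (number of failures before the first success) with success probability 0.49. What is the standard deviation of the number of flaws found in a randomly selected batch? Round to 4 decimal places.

2.7757

Per component, A: μ=5.04, E[X²]=28.3248; B: μ=2.84615, E[X²]=19.0473; C: μ=1.04082, E[X²]=3.20741.
E[X] = 0.17·5.04 + 0.38·2.84615 + 0.45·1.04082 = 2.40671.
E[X²] = 0.17·28.3248 + 0.38·19.0473 + 0.45·3.20741 = 13.4965.
Var(X) = E[X²] − (E[X])² = 13.4965 − 5.79223 = 7.70431.
SD(X) = √7.70431 = 2.77566.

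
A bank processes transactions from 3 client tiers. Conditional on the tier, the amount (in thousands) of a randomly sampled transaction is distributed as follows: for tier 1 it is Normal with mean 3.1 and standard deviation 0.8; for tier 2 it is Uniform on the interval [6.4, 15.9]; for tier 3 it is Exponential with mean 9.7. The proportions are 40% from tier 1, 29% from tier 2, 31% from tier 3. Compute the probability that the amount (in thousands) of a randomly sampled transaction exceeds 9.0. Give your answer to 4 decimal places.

0.3332

Conditional on each tier, P(X > 9.0): 1: 8.21565e-14; 2: 0.726316; 3: 0.395409.
By total probability, P(X > 9.0) = 0.4·8.21565e-14 + 0.29·0.726316 + 0.31·0.395409 = 0.333208.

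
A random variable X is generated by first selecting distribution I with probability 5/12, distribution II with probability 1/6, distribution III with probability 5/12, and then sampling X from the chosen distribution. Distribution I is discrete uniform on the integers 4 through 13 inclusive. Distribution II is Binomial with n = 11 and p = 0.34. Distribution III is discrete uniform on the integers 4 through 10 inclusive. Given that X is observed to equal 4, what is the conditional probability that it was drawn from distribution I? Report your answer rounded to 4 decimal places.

0.2949

Likelihoods P(X=4 | ·): I: 0.1; II: 0.240568; III: 0.142857.
Posterior ∝ prior × likelihood. Numerator for I: 0.416667·0.1 = 0.0416667.
Normalizing constant: 0.416667·0.1 + 0.166667·0.240568 + 0.416667·0.142857 = 0.141285.
P(I | observation) = 0.0416667 / 0.141285 = 0.294912.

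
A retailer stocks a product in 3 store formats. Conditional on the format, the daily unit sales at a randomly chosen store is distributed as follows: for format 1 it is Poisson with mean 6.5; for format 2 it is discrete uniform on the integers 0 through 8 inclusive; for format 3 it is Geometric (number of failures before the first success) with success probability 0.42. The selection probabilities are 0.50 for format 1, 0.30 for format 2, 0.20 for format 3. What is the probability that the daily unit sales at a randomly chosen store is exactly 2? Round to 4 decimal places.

Conditional on each format, P(X = 2): 1: 0.0317602; 2: 0.111111; 3: 0.141288.
By total probability, P(X = 2) = 0.5·0.0317602 + 0.3·0.111111 + 0.2·0.141288 = 0.077471.

0.0775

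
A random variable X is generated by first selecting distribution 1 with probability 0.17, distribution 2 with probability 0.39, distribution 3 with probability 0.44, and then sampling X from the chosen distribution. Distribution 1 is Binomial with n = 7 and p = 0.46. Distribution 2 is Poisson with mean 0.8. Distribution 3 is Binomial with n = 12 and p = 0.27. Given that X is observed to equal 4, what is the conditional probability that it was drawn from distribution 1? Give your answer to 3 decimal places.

Likelihoods P(X=4 | ·): 1: 0.246763; 2: 0.00766855; 3: 0.21215.
Posterior ∝ prior × likelihood. Numerator for 1: 0.17·0.246763 = 0.0419498.
Normalizing constant: 0.17·0.246763 + 0.39·0.00766855 + 0.44·0.21215 = 0.138287.
P(1 | observation) = 0.0419498 / 0.138287 = 0.303354.

0.303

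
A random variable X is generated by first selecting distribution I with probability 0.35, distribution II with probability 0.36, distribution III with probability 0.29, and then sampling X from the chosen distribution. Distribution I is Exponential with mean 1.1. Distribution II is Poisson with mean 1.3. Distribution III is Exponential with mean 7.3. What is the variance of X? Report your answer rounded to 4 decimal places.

Per component, I: μ=1.1, E[X²]=2.42; II: μ=1.3, E[X²]=2.99; III: μ=7.3, E[X²]=106.58.
E[X] = 0.35·1.1 + 0.36·1.3 + 0.29·7.3 = 2.97.
E[X²] = 0.35·2.42 + 0.36·2.99 + 0.29·106.58 = 32.8316.
Var(X) = E[X²] − (E[X])² = 32.8316 − 8.8209 = 24.0107.

24.0107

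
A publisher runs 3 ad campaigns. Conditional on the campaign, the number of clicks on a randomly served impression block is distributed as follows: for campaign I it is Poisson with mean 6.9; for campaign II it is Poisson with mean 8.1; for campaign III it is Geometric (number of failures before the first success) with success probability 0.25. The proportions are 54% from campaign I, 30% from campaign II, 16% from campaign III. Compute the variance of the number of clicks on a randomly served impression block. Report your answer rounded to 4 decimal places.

Per component, I: μ=6.9, E[X²]=54.51; II: μ=8.1, E[X²]=73.71; III: μ=3, E[X²]=21.
E[X] = 0.54·6.9 + 0.3·8.1 + 0.16·3 = 6.636.
E[X²] = 0.54·54.51 + 0.3·73.71 + 0.16·21 = 54.9084.
Var(X) = E[X²] − (E[X])² = 54.9084 − 44.0365 = 10.8719.

10.8719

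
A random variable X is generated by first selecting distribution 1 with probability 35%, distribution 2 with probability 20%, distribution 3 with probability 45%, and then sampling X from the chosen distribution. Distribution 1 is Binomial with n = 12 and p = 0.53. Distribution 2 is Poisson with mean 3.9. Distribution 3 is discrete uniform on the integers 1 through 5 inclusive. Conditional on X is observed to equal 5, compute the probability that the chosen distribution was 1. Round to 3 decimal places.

0.328

Likelihoods P(X=5 | ·): 1: 0.167799; 2: 0.152193; 3: 0.2.
Posterior ∝ prior × likelihood. Numerator for 1: 0.35·0.167799 = 0.0587297.
Normalizing constant: 0.35·0.167799 + 0.2·0.152193 + 0.45·0.2 = 0.179168.
P(1 | observation) = 0.0587297 / 0.179168 = 0.327791.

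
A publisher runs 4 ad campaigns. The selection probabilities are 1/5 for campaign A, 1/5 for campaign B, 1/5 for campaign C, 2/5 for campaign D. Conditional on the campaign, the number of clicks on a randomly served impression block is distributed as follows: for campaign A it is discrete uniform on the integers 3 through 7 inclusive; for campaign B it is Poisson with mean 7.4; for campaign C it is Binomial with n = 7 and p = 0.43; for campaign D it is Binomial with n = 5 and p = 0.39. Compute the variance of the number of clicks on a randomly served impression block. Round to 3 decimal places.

Per component, A: μ=5, E[X²]=27; B: μ=7.4, E[X²]=62.16; C: μ=3.01, E[X²]=10.7758; D: μ=1.95, E[X²]=4.992.
E[X] = 0.2·5 + 0.2·7.4 + 0.2·3.01 + 0.4·1.95 = 3.862.
E[X²] = 0.2·27 + 0.2·62.16 + 0.2·10.7758 + 0.4·4.992 = 21.984.
Var(X) = E[X²] − (E[X])² = 21.984 − 14.915 = 7.06892.

7.069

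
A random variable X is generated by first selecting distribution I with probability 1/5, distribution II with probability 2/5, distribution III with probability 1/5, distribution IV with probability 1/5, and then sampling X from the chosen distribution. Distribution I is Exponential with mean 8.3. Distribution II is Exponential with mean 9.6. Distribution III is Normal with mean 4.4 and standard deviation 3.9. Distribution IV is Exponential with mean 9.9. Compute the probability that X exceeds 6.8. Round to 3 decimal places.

0.440

Conditional on each component, P(X > 6.8): I: 0.44075; II: 0.492464; III: 0.26915; IV: 0.503149.
By total probability, P(X > 6.8) = 0.2·0.44075 + 0.4·0.492464 + 0.2·0.26915 + 0.2·0.503149 = 0.439596.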